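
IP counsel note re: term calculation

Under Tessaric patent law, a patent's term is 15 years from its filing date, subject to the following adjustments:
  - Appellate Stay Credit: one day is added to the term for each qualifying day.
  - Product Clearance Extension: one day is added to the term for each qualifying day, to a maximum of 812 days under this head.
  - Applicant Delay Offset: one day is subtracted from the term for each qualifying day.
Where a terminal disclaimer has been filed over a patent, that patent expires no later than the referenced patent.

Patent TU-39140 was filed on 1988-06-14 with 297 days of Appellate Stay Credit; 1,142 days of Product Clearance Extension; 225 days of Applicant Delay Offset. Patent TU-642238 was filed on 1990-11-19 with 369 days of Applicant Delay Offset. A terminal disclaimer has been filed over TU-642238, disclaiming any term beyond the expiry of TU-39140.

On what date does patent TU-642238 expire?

Natural term of TU-642238:
  Base: filing + 15 years → 19 November 2005.
  Applicant Delay Offset: −369 days → 15 November 2004.
Expiry of referenced patent TU-39140:
  Base: filing + 15 years → 14 June 2003.
  Appellate Stay Credit: +297 days → 6 April 2004.
  Product Clearance Extension: 1142 days claimed exceeds the 812-day cap, so +812 days → 27 June 2006.
  Applicant Delay Offset: −225 days → 14 November 2005.
Terminal disclaimer: TU-642238 expires on the earlier of 15 November 2004 and 14 November 2005.

2004-11-15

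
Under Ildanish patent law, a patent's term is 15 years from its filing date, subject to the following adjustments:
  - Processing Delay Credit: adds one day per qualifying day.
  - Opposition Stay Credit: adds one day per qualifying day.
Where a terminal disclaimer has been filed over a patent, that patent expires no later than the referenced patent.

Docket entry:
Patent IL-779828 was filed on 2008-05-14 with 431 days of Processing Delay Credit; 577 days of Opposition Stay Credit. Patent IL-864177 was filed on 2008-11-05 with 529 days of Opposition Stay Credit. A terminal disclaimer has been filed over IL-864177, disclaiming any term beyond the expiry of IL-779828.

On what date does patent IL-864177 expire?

Natural term of IL-864177:
  Base: filing + 15 years → 5 November 2023.
  Opposition Stay Credit: +529 days → 17 April 2025.
Expiry of referenced patent IL-779828:
  Base: filing + 15 years → 14 May 2023.
  Processing Delay Credit: +431 days → 18 July 2024.
  Opposition Stay Credit: +577 days → 15 February 2026.
Terminal disclaimer: IL-864177 expires on the earlier of 17 April 2025 and 15 February 2026.

April 17, 2025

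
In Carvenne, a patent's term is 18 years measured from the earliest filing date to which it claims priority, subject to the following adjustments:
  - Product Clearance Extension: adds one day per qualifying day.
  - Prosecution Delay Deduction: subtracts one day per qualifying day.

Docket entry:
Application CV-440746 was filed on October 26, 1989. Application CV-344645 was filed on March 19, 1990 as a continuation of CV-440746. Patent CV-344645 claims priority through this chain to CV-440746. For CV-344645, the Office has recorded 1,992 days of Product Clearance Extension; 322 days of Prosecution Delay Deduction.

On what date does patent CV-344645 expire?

Earliest priority filing: 26 October 1989.
Base term: 26 October 1989 + 18 years → 26 October 2007.
Product Clearance Extension: +1992 days → 9 April 2013.
Prosecution Delay Deduction: −322 days → 22 May 2012.

May 22, 2012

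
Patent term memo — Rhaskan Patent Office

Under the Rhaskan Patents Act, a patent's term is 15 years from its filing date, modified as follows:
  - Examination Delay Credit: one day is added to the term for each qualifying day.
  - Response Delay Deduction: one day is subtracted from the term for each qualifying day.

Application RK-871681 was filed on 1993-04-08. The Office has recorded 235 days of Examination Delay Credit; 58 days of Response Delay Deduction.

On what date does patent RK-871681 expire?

October 2, 2008

Base term: filing date + 15 years → 8 April 2008.
Examination Delay Credit: +235 days → 29 November 2008.
Response Delay Deduction: −58 days → 2 October 2008.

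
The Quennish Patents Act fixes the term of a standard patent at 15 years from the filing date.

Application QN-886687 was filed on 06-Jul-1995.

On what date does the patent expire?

2010-07-06

Filing date + 15 years → 6 July 2010.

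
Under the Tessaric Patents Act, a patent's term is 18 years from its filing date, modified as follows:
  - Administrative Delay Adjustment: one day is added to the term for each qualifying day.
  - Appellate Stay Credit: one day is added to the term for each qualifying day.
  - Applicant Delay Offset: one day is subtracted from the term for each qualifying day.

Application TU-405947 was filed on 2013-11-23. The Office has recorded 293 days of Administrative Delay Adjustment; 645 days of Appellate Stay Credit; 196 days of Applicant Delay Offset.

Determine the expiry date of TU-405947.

2033-12-04

Base term: filing date + 18 years → 23 November 2031.
Administrative Delay Adjustment: +293 days → 11 September 2032.
Appellate Stay Credit: +645 days → 18 June 2034.
Applicant Delay Offset: −196 days → 4 December 2033.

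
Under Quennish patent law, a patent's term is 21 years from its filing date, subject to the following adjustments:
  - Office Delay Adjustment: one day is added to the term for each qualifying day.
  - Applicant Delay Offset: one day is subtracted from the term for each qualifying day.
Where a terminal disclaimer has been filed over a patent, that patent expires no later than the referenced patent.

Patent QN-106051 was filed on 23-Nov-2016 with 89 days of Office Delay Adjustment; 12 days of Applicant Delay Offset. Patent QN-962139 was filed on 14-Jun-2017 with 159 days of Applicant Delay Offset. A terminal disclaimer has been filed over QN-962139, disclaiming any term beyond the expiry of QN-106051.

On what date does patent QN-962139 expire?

Natural term of QN-962139:
  Base: filing + 21 years → 14 June 2038.
  Applicant Delay Offset: −159 days → 6 January 2038.
Expiry of referenced patent QN-106051:
  Base: filing + 21 years → 23 November 2037.
  Office Delay Adjustment: +89 days → 20 February 2038.
  Applicant Delay Offset: −12 days → 8 February 2038.
Terminal disclaimer: QN-962139 expires on the earlier of 6 January 2038 and 8 February 2038.

January 6, 2038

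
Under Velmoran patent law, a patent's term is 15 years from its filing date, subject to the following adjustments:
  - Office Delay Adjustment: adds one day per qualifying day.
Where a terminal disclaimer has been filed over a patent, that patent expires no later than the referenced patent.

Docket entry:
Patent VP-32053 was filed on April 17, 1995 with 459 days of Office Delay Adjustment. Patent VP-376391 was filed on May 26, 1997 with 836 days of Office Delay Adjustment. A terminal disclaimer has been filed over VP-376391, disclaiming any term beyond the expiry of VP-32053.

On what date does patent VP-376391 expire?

2011-07-20

Natural term of VP-376391:
  Base: filing + 15 years → 26 May 2012.
  Office Delay Adjustment: +836 days → 9 September 2014.
Expiry of referenced patent VP-32053:
  Base: filing + 15 years → 17 April 2010.
  Office Delay Adjustment: +459 days → 20 July 2011.
Terminal disclaimer: VP-376391 expires on the earlier of 9 September 2014 and 20 July 2011.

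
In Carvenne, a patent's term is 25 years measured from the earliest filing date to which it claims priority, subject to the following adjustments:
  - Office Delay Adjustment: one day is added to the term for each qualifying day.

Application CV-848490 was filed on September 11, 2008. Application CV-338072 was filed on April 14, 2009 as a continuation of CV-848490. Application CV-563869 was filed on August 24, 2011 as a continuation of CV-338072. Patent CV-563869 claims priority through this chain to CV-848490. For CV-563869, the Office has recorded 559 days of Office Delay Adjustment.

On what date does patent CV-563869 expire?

2035-03-24

Earliest priority filing: 11 September 2008.
Base term: 11 September 2008 + 25 years → 11 September 2033.
Office Delay Adjustment: +559 days → 24 March 2035.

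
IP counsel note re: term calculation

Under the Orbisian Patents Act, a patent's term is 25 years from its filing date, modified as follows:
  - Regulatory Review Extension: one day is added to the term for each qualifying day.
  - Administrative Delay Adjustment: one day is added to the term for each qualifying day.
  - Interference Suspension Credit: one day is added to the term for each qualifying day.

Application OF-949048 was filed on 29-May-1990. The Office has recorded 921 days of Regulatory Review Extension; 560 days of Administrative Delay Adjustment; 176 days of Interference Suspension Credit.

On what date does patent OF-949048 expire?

December 11, 2019

Base term: filing date + 25 years → 29 May 2015.
Regulatory Review Extension: +921 days → 5 December 2017.
Administrative Delay Adjustment: +560 days → 18 June 2019.
Interference Suspension Credit: +176 days → 11 December 2019.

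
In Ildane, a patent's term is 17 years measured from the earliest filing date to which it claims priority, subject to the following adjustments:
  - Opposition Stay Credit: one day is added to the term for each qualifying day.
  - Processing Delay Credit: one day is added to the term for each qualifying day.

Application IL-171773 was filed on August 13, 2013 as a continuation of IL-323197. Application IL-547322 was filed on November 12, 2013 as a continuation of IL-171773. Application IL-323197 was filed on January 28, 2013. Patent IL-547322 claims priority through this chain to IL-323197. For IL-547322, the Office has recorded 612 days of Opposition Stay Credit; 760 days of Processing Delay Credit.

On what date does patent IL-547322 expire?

2033-10-31

Earliest priority filing: 28 January 2013.
Base term: 28 January 2013 + 17 years → 28 January 2030.
Opposition Stay Credit: +612 days → 2 October 2031.
Processing Delay Credit: +760 days → 31 October 2033.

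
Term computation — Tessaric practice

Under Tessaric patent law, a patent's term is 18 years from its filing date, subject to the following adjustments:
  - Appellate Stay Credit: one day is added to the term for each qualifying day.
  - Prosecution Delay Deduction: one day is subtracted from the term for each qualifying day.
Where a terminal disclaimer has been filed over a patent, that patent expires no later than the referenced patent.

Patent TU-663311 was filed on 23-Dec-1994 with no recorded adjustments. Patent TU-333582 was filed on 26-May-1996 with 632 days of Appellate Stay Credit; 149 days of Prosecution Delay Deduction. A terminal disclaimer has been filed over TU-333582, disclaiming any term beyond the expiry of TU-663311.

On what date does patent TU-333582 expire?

2012-12-23

Natural term of TU-333582:
  Base: filing + 18 years → 26 May 2014.
  Appellate Stay Credit: +632 days → 17 February 2016.
  Prosecution Delay Deduction: −149 days → 21 September 2015.
Expiry of referenced patent TU-663311:
  Base: filing + 18 years → 23 December 2012.
Terminal disclaimer: TU-333582 expires on the earlier of 21 September 2015 and 23 December 2012.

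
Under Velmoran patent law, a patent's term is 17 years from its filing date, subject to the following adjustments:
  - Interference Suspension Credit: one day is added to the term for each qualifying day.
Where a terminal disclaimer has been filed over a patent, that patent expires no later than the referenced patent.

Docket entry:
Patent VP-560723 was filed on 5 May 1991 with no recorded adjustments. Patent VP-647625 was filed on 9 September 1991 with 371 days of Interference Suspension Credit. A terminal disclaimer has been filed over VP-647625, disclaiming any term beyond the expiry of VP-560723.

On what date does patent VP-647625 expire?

2008-05-05

Natural term of VP-647625:
  Base: filing + 17 years → 9 September 2008.
  Interference Suspension Credit: +371 days → 15 September 2009.
Expiry of referenced patent VP-560723:
  Base: filing + 17 years → 5 May 2008.
Terminal disclaimer: VP-647625 expires on the earlier of 15 September 2009 and 5 May 2008.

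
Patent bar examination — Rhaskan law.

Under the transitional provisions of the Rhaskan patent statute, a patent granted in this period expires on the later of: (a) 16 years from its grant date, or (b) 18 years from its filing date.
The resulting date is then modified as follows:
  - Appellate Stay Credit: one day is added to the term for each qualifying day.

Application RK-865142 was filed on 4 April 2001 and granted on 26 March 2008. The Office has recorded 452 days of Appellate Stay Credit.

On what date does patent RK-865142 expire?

(a) grant + 16 years → 26 March 2024.
(b) filing + 18 years → 4 April 2019.
Later of the two: 26 March 2024.
Appellate Stay Credit: +452 days → 21 June 2025.

June 21, 2025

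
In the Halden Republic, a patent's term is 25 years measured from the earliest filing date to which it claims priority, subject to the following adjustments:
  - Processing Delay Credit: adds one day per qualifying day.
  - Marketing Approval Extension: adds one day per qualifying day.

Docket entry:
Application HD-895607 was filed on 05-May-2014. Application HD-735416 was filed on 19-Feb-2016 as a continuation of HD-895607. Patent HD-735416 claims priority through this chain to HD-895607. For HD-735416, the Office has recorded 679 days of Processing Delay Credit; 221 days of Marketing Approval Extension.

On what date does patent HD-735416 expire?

2041-10-21

Earliest priority filing: 5 May 2014.
Base term: 5 May 2014 + 25 years → 5 May 2039.
Processing Delay Credit: +679 days → 14 March 2041.
Marketing Approval Extension: +221 days → 21 October 2041.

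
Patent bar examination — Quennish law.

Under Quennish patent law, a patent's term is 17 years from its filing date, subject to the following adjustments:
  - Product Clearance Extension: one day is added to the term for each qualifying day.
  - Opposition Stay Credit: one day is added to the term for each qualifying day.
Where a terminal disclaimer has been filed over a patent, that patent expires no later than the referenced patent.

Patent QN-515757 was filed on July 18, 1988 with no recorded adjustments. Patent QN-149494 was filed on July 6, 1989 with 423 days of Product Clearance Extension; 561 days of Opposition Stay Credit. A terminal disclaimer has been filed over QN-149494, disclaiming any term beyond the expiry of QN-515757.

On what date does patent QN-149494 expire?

Natural term of QN-149494:
  Base: filing + 17 years → 6 July 2006.
  Product Clearance Extension: +423 days → 2 September 2007.
  Opposition Stay Credit: +561 days → 16 March 2009.
Expiry of referenced patent QN-515757:
  Base: filing + 17 years → 18 July 2005.
Terminal disclaimer: QN-149494 expires on the earlier of 16 March 2009 and 18 July 2005.

July 18, 2005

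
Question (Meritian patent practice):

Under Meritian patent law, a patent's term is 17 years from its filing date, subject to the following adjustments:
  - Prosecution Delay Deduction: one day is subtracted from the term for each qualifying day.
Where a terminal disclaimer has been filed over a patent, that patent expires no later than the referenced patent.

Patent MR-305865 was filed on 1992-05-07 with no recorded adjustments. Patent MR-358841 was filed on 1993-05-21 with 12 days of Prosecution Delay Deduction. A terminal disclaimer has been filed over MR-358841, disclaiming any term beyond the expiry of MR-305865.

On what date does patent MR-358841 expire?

2009-05-07

Natural term of MR-358841:
  Base: filing + 17 years → 21 May 2010.
  Prosecution Delay Deduction: −12 days → 9 May 2010.
Expiry of referenced patent MR-305865:
  Base: filing + 17 years → 7 May 2009.
Terminal disclaimer: MR-358841 expires on the earlier of 9 May 2010 and 7 May 2009.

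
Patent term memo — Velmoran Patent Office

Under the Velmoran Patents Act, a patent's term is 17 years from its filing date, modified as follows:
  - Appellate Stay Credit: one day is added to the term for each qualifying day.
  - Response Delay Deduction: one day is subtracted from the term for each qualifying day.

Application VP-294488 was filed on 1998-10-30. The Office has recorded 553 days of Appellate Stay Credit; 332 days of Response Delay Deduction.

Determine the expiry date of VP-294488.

Base term: filing date + 17 years → 30 October 2015.
Appellate Stay Credit: +553 days → 5 May 2017.
Response Delay Deduction: −332 days → 7 June 2016.

June 7, 2016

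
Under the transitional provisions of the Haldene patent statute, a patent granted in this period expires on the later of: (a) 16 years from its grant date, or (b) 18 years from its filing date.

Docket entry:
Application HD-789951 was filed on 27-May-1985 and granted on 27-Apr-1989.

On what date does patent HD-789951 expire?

April 27, 2005

(a) grant + 16 years → 27 April 2005.
(b) filing + 18 years → 27 May 2003.
Later of the two: 27 April 2005.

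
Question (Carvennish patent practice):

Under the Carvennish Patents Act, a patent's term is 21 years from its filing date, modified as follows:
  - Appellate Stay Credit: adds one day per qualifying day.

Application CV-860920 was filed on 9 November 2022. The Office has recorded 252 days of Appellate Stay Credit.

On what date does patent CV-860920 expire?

Base term: filing date + 21 years → 9 November 2043.
Appellate Stay Credit: +252 days → 18 July 2044.

July 18, 2044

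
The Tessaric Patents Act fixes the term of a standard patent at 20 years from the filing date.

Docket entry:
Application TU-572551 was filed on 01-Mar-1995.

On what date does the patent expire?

March 1, 2015

Filing date + 20 years → 1 March 2015.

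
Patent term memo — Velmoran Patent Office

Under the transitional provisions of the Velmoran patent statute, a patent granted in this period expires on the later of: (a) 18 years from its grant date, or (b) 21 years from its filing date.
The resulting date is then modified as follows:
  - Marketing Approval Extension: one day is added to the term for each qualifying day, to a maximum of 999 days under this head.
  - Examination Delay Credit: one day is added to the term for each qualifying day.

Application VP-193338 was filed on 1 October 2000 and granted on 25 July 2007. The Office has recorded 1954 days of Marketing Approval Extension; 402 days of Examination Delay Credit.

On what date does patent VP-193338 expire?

May 26, 2029

(a) grant + 18 years → 25 July 2025.
(b) filing + 21 years → 1 October 2021.
Later of the two: 25 July 2025.
Marketing Approval Extension: 1954 days claimed exceeds the 999-day cap, so +999 days → 19 April 2028.
Examination Delay Credit: +402 days → 26 May 2029.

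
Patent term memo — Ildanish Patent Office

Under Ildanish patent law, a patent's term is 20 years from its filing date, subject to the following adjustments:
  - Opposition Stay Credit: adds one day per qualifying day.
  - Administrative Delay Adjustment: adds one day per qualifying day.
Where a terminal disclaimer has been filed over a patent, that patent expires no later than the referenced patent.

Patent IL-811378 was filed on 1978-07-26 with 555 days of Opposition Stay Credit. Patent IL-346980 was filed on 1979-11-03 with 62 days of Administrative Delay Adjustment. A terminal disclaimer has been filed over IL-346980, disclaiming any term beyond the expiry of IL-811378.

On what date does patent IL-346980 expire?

January 4, 2000

Natural term of IL-346980:
  Base: filing + 20 years → 3 November 1999.
  Administrative Delay Adjustment: +62 days → 4 January 2000.
Expiry of referenced patent IL-811378:
  Base: filing + 20 years → 26 July 1998.
  Opposition Stay Credit: +555 days → 1 February 2000.
Terminal disclaimer: IL-346980 expires on the earlier of 4 January 2000 and 1 February 2000.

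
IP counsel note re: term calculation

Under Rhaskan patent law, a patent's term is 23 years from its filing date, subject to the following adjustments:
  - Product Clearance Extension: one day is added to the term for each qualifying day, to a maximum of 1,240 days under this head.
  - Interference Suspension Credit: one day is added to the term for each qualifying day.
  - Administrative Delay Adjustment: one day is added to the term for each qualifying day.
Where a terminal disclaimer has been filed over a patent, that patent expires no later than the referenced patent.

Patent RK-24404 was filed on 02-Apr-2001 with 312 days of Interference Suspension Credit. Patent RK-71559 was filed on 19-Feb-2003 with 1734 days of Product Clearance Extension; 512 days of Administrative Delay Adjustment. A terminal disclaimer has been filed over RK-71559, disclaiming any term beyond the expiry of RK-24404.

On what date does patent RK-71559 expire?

February 8, 2025

Natural term of RK-71559:
  Base: filing + 23 years → 19 February 2026.
  Product Clearance Extension: 1734 days claimed exceeds the 1240-day cap, so +1240 days → 13 July 2029.
  Administrative Delay Adjustment: +512 days → 7 December 2030.
Expiry of referenced patent RK-24404:
  Base: filing + 23 years → 2 April 2024.
  Interference Suspension Credit: +312 days → 8 February 2025.
Terminal disclaimer: RK-71559 expires on the earlier of 7 December 2030 and 8 February 2025.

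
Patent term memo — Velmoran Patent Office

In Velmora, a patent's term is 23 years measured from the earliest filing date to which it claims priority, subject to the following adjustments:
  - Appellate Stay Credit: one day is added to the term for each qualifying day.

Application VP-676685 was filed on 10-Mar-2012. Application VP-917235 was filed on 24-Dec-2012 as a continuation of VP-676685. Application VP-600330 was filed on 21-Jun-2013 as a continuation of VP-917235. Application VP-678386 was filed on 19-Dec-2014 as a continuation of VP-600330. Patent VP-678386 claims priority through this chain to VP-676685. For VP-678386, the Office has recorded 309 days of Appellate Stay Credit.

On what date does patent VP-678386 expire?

Earliest priority filing: 10 March 2012.
Base term: 10 March 2012 + 23 years → 10 March 2035.
Appellate Stay Credit: +309 days → 13 January 2036.

2036-01-13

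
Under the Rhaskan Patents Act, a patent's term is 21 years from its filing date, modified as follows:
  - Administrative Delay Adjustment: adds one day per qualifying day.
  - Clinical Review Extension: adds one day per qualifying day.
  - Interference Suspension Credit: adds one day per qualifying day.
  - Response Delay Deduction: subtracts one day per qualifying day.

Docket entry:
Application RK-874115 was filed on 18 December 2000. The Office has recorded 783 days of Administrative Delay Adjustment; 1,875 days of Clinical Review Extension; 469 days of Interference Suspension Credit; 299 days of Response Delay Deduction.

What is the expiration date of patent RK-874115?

September 15, 2029

Base term: filing date + 21 years → 18 December 2021.
Administrative Delay Adjustment: +783 days → 9 February 2024.
Clinical Review Extension: +1875 days → 29 March 2029.
Interference Suspension Credit: +469 days → 11 July 2030.
Response Delay Deduction: −299 days → 15 September 2029.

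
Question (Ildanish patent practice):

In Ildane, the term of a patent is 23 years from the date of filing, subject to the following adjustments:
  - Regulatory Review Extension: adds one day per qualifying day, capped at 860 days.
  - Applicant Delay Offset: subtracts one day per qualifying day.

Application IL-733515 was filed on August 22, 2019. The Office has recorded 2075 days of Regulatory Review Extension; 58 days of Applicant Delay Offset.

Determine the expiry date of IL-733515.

November 1, 2044

Base term: filing date + 23 years → 22 August 2042.
Regulatory Review Extension: 2075 days claimed exceeds the 860-day cap, so +860 days → 29 December 2044.
Applicant Delay Offset: −58 days → 1 November 2044.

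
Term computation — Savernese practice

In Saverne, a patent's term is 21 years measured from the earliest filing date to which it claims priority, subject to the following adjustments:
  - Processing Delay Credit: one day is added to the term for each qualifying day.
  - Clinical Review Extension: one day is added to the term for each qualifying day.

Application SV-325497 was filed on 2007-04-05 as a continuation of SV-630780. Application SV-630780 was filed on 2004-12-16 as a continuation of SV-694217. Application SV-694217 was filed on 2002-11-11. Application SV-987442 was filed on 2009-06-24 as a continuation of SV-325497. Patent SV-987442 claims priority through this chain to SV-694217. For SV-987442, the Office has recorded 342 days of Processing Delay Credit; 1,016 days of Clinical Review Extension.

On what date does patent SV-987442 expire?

Earliest priority filing: 11 November 2002.
Base term: 11 November 2002 + 21 years → 11 November 2023.
Processing Delay Credit: +342 days → 18 October 2024.
Clinical Review Extension: +1016 days → 31 July 2027.

July 31, 2027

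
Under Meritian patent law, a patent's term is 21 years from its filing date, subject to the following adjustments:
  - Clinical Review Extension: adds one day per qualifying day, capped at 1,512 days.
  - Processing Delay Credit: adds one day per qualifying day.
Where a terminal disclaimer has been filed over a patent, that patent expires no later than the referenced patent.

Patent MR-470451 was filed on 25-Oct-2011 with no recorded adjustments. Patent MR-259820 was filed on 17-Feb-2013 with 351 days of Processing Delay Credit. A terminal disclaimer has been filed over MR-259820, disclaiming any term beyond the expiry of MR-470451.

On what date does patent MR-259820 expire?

2032-10-25

Natural term of MR-259820:
  Base: filing + 21 years → 17 February 2034.
  Processing Delay Credit: +351 days → 3 February 2035.
Expiry of referenced patent MR-470451:
  Base: filing + 21 years → 25 October 2032.
Terminal disclaimer: MR-259820 expires on the earlier of 3 February 2035 and 25 October 2032.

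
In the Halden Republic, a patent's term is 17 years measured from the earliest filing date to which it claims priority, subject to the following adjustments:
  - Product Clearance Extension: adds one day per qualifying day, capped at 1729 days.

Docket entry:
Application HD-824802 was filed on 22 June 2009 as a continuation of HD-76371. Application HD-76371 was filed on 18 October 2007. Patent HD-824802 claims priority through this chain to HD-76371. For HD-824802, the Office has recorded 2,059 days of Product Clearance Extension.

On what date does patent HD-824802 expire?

2029-07-13

Earliest priority filing: 18 October 2007.
Base term: 18 October 2007 + 17 years → 18 October 2024.
Product Clearance Extension: 2059 days claimed exceeds the 1729-day cap, so +1729 days → 13 July 2029.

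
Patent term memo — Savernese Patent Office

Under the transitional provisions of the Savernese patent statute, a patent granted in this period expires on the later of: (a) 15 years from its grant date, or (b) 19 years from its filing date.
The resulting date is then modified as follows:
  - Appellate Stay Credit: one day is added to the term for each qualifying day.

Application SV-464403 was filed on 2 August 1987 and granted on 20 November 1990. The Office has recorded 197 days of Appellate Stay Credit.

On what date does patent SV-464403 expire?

(a) grant + 15 years → 20 November 2005.
(b) filing + 19 years → 2 August 2006.
Later of the two: 2 August 2006.
Appellate Stay Credit: +197 days → 15 February 2007.

February 15, 2007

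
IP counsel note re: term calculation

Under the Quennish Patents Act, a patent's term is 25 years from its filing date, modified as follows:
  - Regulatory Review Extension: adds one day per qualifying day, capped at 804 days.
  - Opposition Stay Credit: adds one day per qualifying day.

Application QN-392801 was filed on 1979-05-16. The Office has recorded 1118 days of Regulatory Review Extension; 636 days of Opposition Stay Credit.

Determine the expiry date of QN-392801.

Base term: filing date + 25 years → 16 May 2004.
Regulatory Review Extension: 1118 days claimed exceeds the 804-day cap, so +804 days → 29 July 2006.
Opposition Stay Credit: +636 days → 25 April 2008.

2008-04-25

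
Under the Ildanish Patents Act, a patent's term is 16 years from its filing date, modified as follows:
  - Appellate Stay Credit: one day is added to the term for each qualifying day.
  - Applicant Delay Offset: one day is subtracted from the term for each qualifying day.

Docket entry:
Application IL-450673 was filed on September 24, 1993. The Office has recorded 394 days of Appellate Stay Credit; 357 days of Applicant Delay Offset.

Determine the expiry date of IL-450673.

Base term: filing date + 16 years → 24 September 2009.
Appellate Stay Credit: +394 days → 23 October 2010.
Applicant Delay Offset: −357 days → 31 October 2009.

2009-10-31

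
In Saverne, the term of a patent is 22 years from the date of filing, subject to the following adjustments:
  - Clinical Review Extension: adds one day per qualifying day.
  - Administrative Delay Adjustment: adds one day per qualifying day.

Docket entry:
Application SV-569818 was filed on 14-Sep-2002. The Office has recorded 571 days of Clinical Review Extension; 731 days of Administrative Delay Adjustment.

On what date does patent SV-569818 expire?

Base term: filing date + 22 years → 14 September 2024.
Clinical Review Extension: +571 days → 8 April 2026.
Administrative Delay Adjustment: +731 days → 8 April 2028.

2028-04-08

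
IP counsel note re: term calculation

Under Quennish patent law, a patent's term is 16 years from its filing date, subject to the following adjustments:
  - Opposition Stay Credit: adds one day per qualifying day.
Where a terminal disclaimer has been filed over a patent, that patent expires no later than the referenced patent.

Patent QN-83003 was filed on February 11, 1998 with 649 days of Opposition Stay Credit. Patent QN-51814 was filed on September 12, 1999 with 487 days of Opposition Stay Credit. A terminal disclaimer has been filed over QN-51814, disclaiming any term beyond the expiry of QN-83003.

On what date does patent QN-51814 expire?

2015-11-22

Natural term of QN-51814:
  Base: filing + 16 years → 12 September 2015.
  Opposition Stay Credit: +487 days → 11 January 2017.
Expiry of referenced patent QN-83003:
  Base: filing + 16 years → 11 February 2014.
  Opposition Stay Credit: +649 days → 22 November 2015.
Terminal disclaimer: QN-51814 expires on the earlier of 11 January 2017 and 22 November 2015.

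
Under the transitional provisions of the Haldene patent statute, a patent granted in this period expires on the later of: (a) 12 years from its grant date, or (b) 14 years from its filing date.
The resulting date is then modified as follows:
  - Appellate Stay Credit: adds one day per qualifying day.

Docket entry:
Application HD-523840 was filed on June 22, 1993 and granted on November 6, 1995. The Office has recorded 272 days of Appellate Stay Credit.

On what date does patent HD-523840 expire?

(a) grant + 12 years → 6 November 2007.
(b) filing + 14 years → 22 June 2007.
Later of the two: 6 November 2007.
Appellate Stay Credit: +272 days → 4 August 2008.

August 4, 2008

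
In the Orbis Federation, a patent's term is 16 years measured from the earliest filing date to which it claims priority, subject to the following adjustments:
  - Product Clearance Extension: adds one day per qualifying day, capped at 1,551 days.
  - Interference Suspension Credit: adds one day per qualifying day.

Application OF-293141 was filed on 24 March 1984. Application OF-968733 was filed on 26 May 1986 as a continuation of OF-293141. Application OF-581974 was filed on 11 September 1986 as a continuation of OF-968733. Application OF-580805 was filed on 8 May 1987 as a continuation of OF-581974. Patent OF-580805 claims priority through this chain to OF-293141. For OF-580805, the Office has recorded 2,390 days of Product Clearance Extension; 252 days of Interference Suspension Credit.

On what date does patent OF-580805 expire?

Earliest priority filing: 24 March 1984.
Base term: 24 March 1984 + 16 years → 24 March 2000.
Product Clearance Extension: 2390 days claimed exceeds the 1551-day cap, so +1551 days → 22 June 2004.
Interference Suspension Credit: +252 days → 1 March 2005.

2005-03-01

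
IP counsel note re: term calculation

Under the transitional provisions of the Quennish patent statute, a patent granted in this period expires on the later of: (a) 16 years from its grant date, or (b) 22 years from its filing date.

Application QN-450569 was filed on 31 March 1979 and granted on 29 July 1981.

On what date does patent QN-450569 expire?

2001-03-31

(a) grant + 16 years → 29 July 1997.
(b) filing + 22 years → 31 March 2001.
Later of the two: 31 March 2001.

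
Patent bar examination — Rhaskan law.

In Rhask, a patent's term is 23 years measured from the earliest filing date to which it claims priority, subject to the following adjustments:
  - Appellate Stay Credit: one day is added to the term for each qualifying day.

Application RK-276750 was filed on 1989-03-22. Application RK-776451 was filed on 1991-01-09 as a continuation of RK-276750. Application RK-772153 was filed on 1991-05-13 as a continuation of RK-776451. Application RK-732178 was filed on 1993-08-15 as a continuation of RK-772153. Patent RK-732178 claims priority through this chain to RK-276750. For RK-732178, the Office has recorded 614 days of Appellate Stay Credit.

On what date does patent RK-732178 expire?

Earliest priority filing: 22 March 1989.
Base term: 22 March 1989 + 23 years → 22 March 2012.
Appellate Stay Credit: +614 days → 26 November 2013.

November 26, 2013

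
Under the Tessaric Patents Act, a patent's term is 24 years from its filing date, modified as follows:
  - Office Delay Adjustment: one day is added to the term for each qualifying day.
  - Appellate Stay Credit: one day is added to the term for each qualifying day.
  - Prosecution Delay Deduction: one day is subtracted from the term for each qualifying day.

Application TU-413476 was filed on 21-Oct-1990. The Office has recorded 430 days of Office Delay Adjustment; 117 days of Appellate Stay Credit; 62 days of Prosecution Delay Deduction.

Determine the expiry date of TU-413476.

February 18, 2016

Base term: filing date + 24 years → 21 October 2014.
Office Delay Adjustment: +430 days → 25 December 2015.
Appellate Stay Credit: +117 days → 20 April 2016.
Prosecution Delay Deduction: −62 days → 18 February 2016.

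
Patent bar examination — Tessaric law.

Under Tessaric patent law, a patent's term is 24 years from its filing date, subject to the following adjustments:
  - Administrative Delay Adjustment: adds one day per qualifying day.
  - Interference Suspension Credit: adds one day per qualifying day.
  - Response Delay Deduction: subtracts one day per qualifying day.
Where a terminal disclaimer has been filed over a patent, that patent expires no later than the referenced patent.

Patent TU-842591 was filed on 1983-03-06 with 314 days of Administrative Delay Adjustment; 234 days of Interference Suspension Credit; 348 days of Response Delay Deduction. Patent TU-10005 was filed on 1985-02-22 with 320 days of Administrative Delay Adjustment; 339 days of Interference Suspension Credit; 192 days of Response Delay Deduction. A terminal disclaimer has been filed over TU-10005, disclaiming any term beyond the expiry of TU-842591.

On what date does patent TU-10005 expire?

September 22, 2007

Natural term of TU-10005:
  Base: filing + 24 years → 22 February 2009.
  Administrative Delay Adjustment: +320 days → 8 January 2010.
  Interference Suspension Credit: +339 days → 13 December 2010.
  Response Delay Deduction: −192 days → 4 June 2010.
Expiry of referenced patent TU-842591:
  Base: filing + 24 years → 6 March 2007.
  Administrative Delay Adjustment: +314 days → 14 January 2008.
  Interference Suspension Credit: +234 days → 4 September 2008.
  Response Delay Deduction: −348 days → 22 September 2007.
Terminal disclaimer: TU-10005 expires on the earlier of 4 June 2010 and 22 September 2007.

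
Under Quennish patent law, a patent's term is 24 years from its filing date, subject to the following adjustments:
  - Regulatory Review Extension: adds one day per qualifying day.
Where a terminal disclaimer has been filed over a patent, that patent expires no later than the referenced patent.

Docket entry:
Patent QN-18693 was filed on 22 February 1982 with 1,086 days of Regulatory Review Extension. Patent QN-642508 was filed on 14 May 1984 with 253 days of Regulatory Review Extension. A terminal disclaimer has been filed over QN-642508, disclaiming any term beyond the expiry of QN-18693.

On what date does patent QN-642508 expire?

January 22, 2009

Natural term of QN-642508:
  Base: filing + 24 years → 14 May 2008.
  Regulatory Review Extension: +253 days → 22 January 2009.
Expiry of referenced patent QN-18693:
  Base: filing + 24 years → 22 February 2006.
  Regulatory Review Extension: +1086 days → 12 February 2009.
Terminal disclaimer: QN-642508 expires on the earlier of 22 January 2009 and 12 February 2009.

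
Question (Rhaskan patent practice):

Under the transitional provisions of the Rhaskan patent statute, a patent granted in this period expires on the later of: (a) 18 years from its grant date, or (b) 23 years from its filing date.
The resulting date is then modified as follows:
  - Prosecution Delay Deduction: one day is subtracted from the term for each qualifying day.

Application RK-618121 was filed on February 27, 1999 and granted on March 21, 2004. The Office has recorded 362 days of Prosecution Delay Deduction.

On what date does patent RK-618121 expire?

(a) grant + 18 years → 21 March 2022.
(b) filing + 23 years → 27 February 2022.
Later of the two: 21 March 2022.
Prosecution Delay Deduction: −362 days → 24 March 2021.

2021-03-24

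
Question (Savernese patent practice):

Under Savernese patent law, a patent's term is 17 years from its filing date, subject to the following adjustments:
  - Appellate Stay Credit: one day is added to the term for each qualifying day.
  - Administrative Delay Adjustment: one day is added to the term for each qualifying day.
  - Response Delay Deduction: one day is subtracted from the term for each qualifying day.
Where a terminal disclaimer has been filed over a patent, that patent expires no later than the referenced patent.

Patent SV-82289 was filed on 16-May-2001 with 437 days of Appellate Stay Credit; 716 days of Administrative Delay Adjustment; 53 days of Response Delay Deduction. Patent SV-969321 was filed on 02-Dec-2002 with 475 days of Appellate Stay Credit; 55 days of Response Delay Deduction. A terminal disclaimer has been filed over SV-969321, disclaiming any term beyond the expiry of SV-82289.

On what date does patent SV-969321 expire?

Natural term of SV-969321:
  Base: filing + 17 years → 2 December 2019.
  Appellate Stay Credit: +475 days → 21 March 2021.
  Response Delay Deduction: −55 days → 25 January 2021.
Expiry of referenced patent SV-82289:
  Base: filing + 17 years → 16 May 2018.
  Appellate Stay Credit: +437 days → 27 July 2019.
  Administrative Delay Adjustment: +716 days → 12 July 2021.
  Response Delay Deduction: −53 days → 20 May 2021.
Terminal disclaimer: SV-969321 expires on the earlier of 25 January 2021 and 20 May 2021.

2021-01-25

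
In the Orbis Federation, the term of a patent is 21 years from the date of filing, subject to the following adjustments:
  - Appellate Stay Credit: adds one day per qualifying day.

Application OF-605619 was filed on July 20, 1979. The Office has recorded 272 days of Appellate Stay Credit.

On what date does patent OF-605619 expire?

2001-04-18

Base term: filing date + 21 years → 20 July 2000.
Appellate Stay Credit: +272 days → 18 April 2001.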